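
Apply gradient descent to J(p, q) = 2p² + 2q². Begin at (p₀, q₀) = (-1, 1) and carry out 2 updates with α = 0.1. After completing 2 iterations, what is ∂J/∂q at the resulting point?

1.44

∇J = (4p, 4q)
Step 1: at (-1, 1), ∇J = (-4, 4) → (-1, 1) − 0.1·(-4, 4) = (-0.6, 0.6)
Step 2: at (-0.6, 0.6), ∇J = (-2.4, 2.4) → (-0.6, 0.6) − 0.1·(-2.4, 2.4) = (-0.36, 0.36)
∂J/∂q at (-0.36, 0.36) = 1.44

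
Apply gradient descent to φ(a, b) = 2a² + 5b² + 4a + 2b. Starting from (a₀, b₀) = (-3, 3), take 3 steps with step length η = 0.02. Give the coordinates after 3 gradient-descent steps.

(-2.557376, 1.4384)

∇φ = (4a + 4, 10b + 2)
Step 1: at (-3, 3), ∇φ = (-8, 32) → (-3, 3) − 0.02·(-8, 32) = (-2.84, 2.36)
Step 2: at (-2.84, 2.36), ∇φ = (-7.36, 25.6) → (-2.84, 2.36) − 0.02·(-7.36, 25.6) = (-2.6928, 1.848)
Step 3: at (-2.6928, 1.848), ∇φ = (-6.7712, 20.48) → (-2.6928, 1.848) − 0.02·(-6.7712, 20.48) = (-2.557376, 1.4384)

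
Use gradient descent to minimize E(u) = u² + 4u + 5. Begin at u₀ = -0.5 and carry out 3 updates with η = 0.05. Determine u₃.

E′(u) = 2u + 4
u₁ = -0.5 − 0.05·3 = -0.65
u₂ = -0.65 − 0.05·2.7 = -0.785
u₃ = -0.785 − 0.05·2.43 = -0.9065

-0.9065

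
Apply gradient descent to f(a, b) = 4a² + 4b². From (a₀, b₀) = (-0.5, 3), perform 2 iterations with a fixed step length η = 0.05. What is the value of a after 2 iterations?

∇f = (8a, 8b)
(a₁, b₁) = (-0.5, 3) − 0.05·(-4, 24) = (-0.3, 1.8)
(a₂, b₂) = (-0.3, 1.8) − 0.05·(-2.4, 14.4) = (-0.18, 1.08)
a = -0.18

-0.18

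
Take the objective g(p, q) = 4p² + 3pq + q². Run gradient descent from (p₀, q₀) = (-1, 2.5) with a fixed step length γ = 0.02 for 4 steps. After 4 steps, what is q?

2.3456628

∇g = (8p + 3q, 3p + 2q)
Step 1: at (-1, 2.5), ∇g = (-0.5, 2) → (-1, 2.5) − 0.02·(-0.5, 2) = (-0.99, 2.46)
Step 2: at (-0.99, 2.46), ∇g = (-0.54, 1.95) → (-0.99, 2.46) − 0.02·(-0.54, 1.95) = (-0.9792, 2.421)
Step 3: at (-0.9792, 2.421), ∇g = (-0.5706, 1.9044) → (-0.9792, 2.421) − 0.02·(-0.5706, 1.9044) = (-0.967788, 2.382912)
Step 4: at (-0.967788, 2.382912), ∇g = (-0.593568, 1.86246) → (-0.967788, 2.382912) − 0.02·(-0.593568, 1.86246) = (-0.95591664, 2.3456628)
q = 2.3456628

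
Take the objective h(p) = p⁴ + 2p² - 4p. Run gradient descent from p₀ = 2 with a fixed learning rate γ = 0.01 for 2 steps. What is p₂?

1.43796224

h′(p) = 4p³ + 4p - 4
Step 1: h′(2) = 36; p₁ = 2 − 0.01·36 = 1.64
Step 2: h′(1.64) = 20.203776; p₂ = 1.64 − 0.01·20.203776 = 1.43796224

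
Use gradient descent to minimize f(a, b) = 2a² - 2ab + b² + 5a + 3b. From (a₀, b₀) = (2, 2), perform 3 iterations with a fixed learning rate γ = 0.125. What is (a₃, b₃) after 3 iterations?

(-0.25, 0.4765625)

∇f = (4a - 2b + 5, -2a + 2b + 3)
Step 1: at (2, 2), ∇f = (9, 3) → (2, 2) − 0.125·(9, 3) = (0.875, 1.625)
Step 2: at (0.875, 1.625), ∇f = (5.25, 4.5) → (0.875, 1.625) − 0.125·(5.25, 4.5) = (0.21875, 1.0625)
Step 3: at (0.21875, 1.0625), ∇f = (3.75, 4.6875) → (0.21875, 1.0625) − 0.125·(3.75, 4.6875) = (-0.25, 0.4765625)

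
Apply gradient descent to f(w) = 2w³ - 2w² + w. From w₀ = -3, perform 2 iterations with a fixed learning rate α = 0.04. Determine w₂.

-14.371776

f′(w) = 6w² - 4w + 1
Step 1: f′(-3) = 67; w₁ = -3 − 0.04·67 = -5.68
Step 2: f′(-5.68) = 217.2944; w₂ = -5.68 − 0.04·217.2944 = -14.371776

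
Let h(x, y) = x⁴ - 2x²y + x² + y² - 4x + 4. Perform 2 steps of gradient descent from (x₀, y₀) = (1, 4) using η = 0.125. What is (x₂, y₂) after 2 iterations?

∇h = (4x³ - 4xy + 2x - 4, -2x² + 2y)
(x₁, y₁) = (1, 4) − 0.125·(-14, 6) = (2.75, 3.25)
(x₂, y₂) = (2.75, 3.25) − 0.125·(48.9375, -8.625) = (-3.3671875, 4.328125)

(-3.3671875, 4.328125)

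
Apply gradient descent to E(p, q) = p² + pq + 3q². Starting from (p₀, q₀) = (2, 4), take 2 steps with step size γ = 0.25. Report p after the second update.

0.625

∇E = (2p + q, p + 6q)
Step 1: at (2, 4), ∇E = (8, 26) → (2, 4) − 0.25·(8, 26) = (0, -2.5)
Step 2: at (0, -2.5), ∇E = (-2.5, -15) → (0, -2.5) − 0.25·(-2.5, -15) = (0.625, 1.25)
p = 0.625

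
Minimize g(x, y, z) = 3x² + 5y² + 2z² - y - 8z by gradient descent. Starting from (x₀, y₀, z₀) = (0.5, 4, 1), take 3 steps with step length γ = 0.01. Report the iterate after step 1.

(0.47, 3.61, 1.04)

∇g = (6x, 10y - 1, 4z - 8)
Step 1: at (0.5, 4, 1), ∇g = (3, 39, -4) → (0.5, 4, 1) − 0.01·(3, 39, -4) = (0.47, 3.61, 1.04)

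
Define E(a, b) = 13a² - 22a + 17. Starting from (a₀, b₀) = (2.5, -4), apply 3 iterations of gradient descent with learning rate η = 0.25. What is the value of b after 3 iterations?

-4

∇E = (26a - 22, 0)
(a₁, b₁) = (2.5, -4) − 0.25·(43, 0) = (-8.25, -4)
(a₂, b₂) = (-8.25, -4) − 0.25·(-236.5, 0) = (50.875, -4)
(a₃, b₃) = (50.875, -4) − 0.25·(1300.75, 0) = (-274.3125, -4)
b = -4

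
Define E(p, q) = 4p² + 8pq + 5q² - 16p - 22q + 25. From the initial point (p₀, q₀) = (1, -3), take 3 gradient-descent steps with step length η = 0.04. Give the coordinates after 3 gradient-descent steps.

∇E = (8p + 8q - 16, 8p + 10q - 22)
(p₁, q₁) = (1, -3) − 0.04·(-32, -44) = (2.28, -1.24)
(p₂, q₂) = (2.28, -1.24) − 0.04·(-7.68, -16.16) = (2.5872, -0.5936)
(p₃, q₃) = (2.5872, -0.5936) − 0.04·(-0.0512, -7.2384) = (2.589248, -0.304064)

(2.589248, -0.304064)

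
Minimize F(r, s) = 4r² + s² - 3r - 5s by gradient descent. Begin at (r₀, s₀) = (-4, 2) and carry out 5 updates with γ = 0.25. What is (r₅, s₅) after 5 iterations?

(4.75, 2.484375)

∇F = (8r - 3, 2s - 5)
(r₁, s₁) = (-4, 2) − 0.25·(-35, -1) = (4.75, 2.25)
(r₂, s₂) = (4.75, 2.25) − 0.25·(35, -0.5) = (-4, 2.375)
(r₃, s₃) = (-4, 2.375) − 0.25·(-35, -0.25) = (4.75, 2.4375)
(r₄, s₄) = (4.75, 2.4375) − 0.25·(35, -0.125) = (-4, 2.46875)
(r₅, s₅) = (-4, 2.46875) − 0.25·(-35, -0.0625) = (4.75, 2.484375)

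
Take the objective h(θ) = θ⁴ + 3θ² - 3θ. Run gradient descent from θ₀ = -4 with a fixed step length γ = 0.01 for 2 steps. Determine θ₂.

-1.00573548

h′(θ) = 4θ³ + 6θ - 3
Step 1: h′(-4) = -283; θ₁ = -4 − 0.01·(-283) = -1.17
Step 2: h′(-1.17) = -16.426452; θ₂ = -1.17 − 0.01·(-16.426452) = -1.00573548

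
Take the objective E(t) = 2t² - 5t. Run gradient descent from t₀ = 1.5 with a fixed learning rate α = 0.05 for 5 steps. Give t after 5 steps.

E′(t) = 4t - 5
Step 1: E′(1.5) = 1; t₁ = 1.5 − 0.05·1 = 1.45
Step 2: E′(1.45) = 0.8; t₂ = 1.45 − 0.05·0.8 = 1.41
Step 3: E′(1.41) = 0.64; t₃ = 1.41 − 0.05·0.64 = 1.378
Step 4: E′(1.378) = 0.512; t₄ = 1.378 − 0.05·0.512 = 1.3524
Step 5: E′(1.3524) = 0.4096; t₅ = 1.3524 − 0.05·0.4096 = 1.33192

1.33192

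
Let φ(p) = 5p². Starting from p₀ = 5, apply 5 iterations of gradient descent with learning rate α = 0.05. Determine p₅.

φ′(p) = 10p
Step 1: φ′(5) = 50; p₁ = 5 − 0.05·50 = 2.5
Step 2: φ′(2.5) = 25; p₂ = 2.5 − 0.05·25 = 1.25
Step 3: φ′(1.25) = 12.5; p₃ = 1.25 − 0.05·12.5 = 0.625
Step 4: φ′(0.625) = 6.25; p₄ = 0.625 − 0.05·6.25 = 0.3125
Step 5: φ′(0.3125) = 3.125; p₅ = 0.3125 − 0.05·3.125 = 0.15625

0.15625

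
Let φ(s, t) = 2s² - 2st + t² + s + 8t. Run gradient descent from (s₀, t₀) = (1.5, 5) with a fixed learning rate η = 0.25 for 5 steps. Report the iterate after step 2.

∇φ = (4s - 2t + 1, -2s + 2t + 8)
Step 1: at (1.5, 5), ∇φ = (-3, 15) → (1.5, 5) − 0.25·(-3, 15) = (2.25, 1.25)
Step 2: at (2.25, 1.25), ∇φ = (7.5, 6) → (2.25, 1.25) − 0.25·(7.5, 6) = (0.375, -0.25)

(0.375, -0.25)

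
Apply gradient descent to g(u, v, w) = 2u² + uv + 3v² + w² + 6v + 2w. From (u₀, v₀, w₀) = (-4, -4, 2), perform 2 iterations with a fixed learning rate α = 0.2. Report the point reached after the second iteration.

(-0.08, -1.28, 0.08)

∇g = (4u + v, u + 6v + 6, 2w + 2)
(u₁, v₁, w₁) = (-4, -4, 2) − 0.2·(-20, -22, 6) = (0, 0.4, 0.8)
(u₂, v₂, w₂) = (0, 0.4, 0.8) − 0.2·(0.4, 8.4, 3.6) = (-0.08, -1.28, 0.08)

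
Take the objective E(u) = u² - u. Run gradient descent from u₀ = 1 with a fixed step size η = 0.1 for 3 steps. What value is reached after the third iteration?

E′(u) = 2u - 1
u₁ = 1 − 0.1·1 = 0.9
u₂ = 0.9 − 0.1·0.8 = 0.82
u₃ = 0.82 − 0.1·0.64 = 0.756

0.756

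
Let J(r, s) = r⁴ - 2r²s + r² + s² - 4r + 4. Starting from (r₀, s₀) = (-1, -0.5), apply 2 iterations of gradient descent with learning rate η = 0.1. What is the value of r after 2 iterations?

0.5408

∇J = (4r³ - 4rs + 2r - 4, -2r² + 2s)
Step 1: at (-1, -0.5), ∇J = (-12, -3) → (-1, -0.5) − 0.1·(-12, -3) = (0.2, -0.2)
Step 2: at (0.2, -0.2), ∇J = (-3.408, -0.48) → (0.2, -0.2) − 0.1·(-3.408, -0.48) = (0.5408, -0.152)
r = 0.5408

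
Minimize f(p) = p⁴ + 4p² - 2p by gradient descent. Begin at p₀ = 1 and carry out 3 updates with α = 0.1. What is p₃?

0.2368

f′(p) = 4p³ + 8p - 2
Step 1: f′(1) = 10; p₁ = 1 − 0.1·10 = 0
Step 2: f′(0) = -2; p₂ = 0 − 0.1·(-2) = 0.2
Step 3: f′(0.2) = -0.368; p₃ = 0.2 − 0.1·(-0.368) = 0.2368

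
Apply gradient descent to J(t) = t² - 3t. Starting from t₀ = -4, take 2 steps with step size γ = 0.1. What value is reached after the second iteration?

-2.02

J′(t) = 2t - 3
t₁ = -4 − 0.1·(-11) = -2.9
t₂ = -2.9 − 0.1·(-8.8) = -2.02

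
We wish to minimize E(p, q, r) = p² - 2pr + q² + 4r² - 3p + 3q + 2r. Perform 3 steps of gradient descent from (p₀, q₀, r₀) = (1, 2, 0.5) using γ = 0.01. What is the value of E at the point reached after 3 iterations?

∇E = (2p - 2r - 3, 2q + 3, -2p + 8r + 2)
Step 1: at (1, 2, 0.5), ∇E = (-2, 7, 4) → (1, 2, 0.5) − 0.01·(-2, 7, 4) = (1.02, 1.93, 0.46)
Step 2: at (1.02, 1.93, 0.46), ∇E = (-1.88, 6.86, 3.64) → (1.02, 1.93, 0.46) − 0.01·(-1.88, 6.86, 3.64) = (1.0388, 1.8614, 0.4236)
Step 3: at (1.0388, 1.8614, 0.4236), ∇E = (-1.7696, 6.7228, 3.3112) → (1.0388, 1.8614, 0.4236) − 0.01·(-1.7696, 6.7228, 3.3112) = (1.056496, 1.794172, 0.390488)
E(1.056496, 1.794172, 0.390488) = 7.11406645608

7.11406645608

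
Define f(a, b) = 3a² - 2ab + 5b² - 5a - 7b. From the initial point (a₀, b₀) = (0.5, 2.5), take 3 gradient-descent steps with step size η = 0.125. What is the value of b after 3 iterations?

0.859375

∇f = (6a - 2b - 5, -2a + 10b - 7)
(a₁, b₁) = (0.5, 2.5) − 0.125·(-7, 17) = (1.375, 0.375)
(a₂, b₂) = (1.375, 0.375) − 0.125·(2.5, -6) = (1.0625, 1.125)
(a₃, b₃) = (1.0625, 1.125) − 0.125·(-0.875, 2.125) = (1.171875, 0.859375)
b = 0.859375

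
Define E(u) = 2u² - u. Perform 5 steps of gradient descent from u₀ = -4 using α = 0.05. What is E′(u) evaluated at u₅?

E′(u) = 4u - 1
u₁ = -4 − 0.05·(-17) = -3.15
u₂ = -3.15 − 0.05·(-13.6) = -2.47
u₃ = -2.47 − 0.05·(-10.88) = -1.926
u₄ = -1.926 − 0.05·(-8.704) = -1.4908
u₅ = -1.4908 − 0.05·(-6.9632) = -1.14264
E′(u) at (-1.14264) = -5.57056

-5.57056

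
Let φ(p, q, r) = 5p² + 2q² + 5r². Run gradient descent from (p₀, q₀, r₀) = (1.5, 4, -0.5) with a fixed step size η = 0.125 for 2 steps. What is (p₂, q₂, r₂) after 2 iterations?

∇φ = (10p, 4q, 10r)
(p₁, q₁, r₁) = (1.5, 4, -0.5) − 0.125·(15, 16, -5) = (-0.375, 2, 0.125)
(p₂, q₂, r₂) = (-0.375, 2, 0.125) − 0.125·(-3.75, 8, 1.25) = (0.09375, 1, -0.03125)

(0.09375, 1, -0.03125)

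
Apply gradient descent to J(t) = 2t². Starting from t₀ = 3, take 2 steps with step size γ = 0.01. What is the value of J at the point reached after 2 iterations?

J′(t) = 4t
Step 1: J′(3) = 12; t₁ = 3 − 0.01·12 = 2.88
Step 2: J′(2.88) = 11.52; t₂ = 2.88 − 0.01·11.52 = 2.7648
J(2.7648) = 15.28823808

15.28823808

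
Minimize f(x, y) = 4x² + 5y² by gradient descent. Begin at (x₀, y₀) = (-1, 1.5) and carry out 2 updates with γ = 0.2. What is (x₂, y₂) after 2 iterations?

∇f = (8x, 10y)
(x₁, y₁) = (-1, 1.5) − 0.2·(-8, 15) = (0.6, -1.5)
(x₂, y₂) = (0.6, -1.5) − 0.2·(4.8, -15) = (-0.36, 1.5)

(-0.36, 1.5)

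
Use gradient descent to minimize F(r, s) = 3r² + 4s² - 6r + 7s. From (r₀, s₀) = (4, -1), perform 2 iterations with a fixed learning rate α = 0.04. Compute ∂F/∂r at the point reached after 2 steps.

∇F = (6r - 6, 8s + 7)
(r₁, s₁) = (4, -1) − 0.04·(18, -1) = (3.28, -0.96)
(r₂, s₂) = (3.28, -0.96) − 0.04·(13.68, -0.68) = (2.7328, -0.9328)
∂F/∂r at (2.7328, -0.9328) = 10.3968

10.3968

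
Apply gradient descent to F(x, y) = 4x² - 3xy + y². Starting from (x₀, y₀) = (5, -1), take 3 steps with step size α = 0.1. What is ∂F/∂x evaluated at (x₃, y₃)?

∇F = (8x - 3y, -3x + 2y)
(x₁, y₁) = (5, -1) − 0.1·(43, -17) = (0.7, 0.7)
(x₂, y₂) = (0.7, 0.7) − 0.1·(3.5, -0.7) = (0.35, 0.77)
(x₃, y₃) = (0.35, 0.77) − 0.1·(0.49, 0.49) = (0.301, 0.721)
∂F/∂x at (0.301, 0.721) = 0.245

0.245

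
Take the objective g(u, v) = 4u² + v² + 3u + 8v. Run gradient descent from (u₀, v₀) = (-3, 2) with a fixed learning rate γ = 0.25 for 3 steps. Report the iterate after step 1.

∇g = (8u + 3, 2v + 8)
(u₁, v₁) = (-3, 2) − 0.25·(-21, 12) = (2.25, -1)

(2.25, -1)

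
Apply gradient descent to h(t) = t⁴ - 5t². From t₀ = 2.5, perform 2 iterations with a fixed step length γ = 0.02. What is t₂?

h′(t) = 4t³ - 10t
t₁ = 2.5 − 0.02·37.5 = 1.75
t₂ = 1.75 − 0.02·3.9375 = 1.67125

1.67125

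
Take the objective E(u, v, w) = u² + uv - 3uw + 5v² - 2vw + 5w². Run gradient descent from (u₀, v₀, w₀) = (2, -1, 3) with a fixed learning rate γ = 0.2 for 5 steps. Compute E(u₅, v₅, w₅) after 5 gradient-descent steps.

2796.4191105024

∇E = (2u + v - 3w, u + 10v - 2w, -3u - 2v + 10w)
(u₁, v₁, w₁) = (2, -1, 3) − 0.2·(-6, -14, 26) = (3.2, 1.8, -2.2)
(u₂, v₂, w₂) = (3.2, 1.8, -2.2) − 0.2·(14.8, 25.6, -35.2) = (0.24, -3.32, 4.84)
(u₃, v₃, w₃) = (0.24, -3.32, 4.84) − 0.2·(-17.36, -42.64, 54.32) = (3.712, 5.208, -6.024)
(u₄, v₄, w₄) = (3.712, 5.208, -6.024) − 0.2·(30.704, 67.84, -81.792) = (-2.4288, -8.36, 10.3344)
(u₅, v₅, w₅) = (-2.4288, -8.36, 10.3344) − 0.2·(-44.2208, -106.6976, 127.3504) = (6.41536, 12.97952, -15.13568)
E(6.41536, 12.97952, -15.13568) = 2796.4191105024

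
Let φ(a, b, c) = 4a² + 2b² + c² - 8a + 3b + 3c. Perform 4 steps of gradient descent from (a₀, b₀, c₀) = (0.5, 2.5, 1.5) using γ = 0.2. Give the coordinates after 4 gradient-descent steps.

∇φ = (8a - 8, 4b + 3, 2c + 3)
Step 1: at (0.5, 2.5, 1.5), ∇φ = (-4, 13, 6) → (0.5, 2.5, 1.5) − 0.2·(-4, 13, 6) = (1.3, -0.1, 0.3)
Step 2: at (1.3, -0.1, 0.3), ∇φ = (2.4, 2.6, 3.6) → (1.3, -0.1, 0.3) − 0.2·(2.4, 2.6, 3.6) = (0.82, -0.62, -0.42)
Step 3: at (0.82, -0.62, -0.42), ∇φ = (-1.44, 0.52, 2.16) → (0.82, -0.62, -0.42) − 0.2·(-1.44, 0.52, 2.16) = (1.108, -0.724, -0.852)
Step 4: at (1.108, -0.724, -0.852), ∇φ = (0.864, 0.104, 1.296) → (1.108, -0.724, -0.852) − 0.2·(0.864, 0.104, 1.296) = (0.9352, -0.7448, -1.1112)

(0.9352, -0.7448, -1.1112)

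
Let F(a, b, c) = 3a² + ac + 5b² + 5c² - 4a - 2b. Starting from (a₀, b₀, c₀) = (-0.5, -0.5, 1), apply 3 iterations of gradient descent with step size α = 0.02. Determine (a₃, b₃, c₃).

(-0.17124, -0.1584, 0.529892)

∇F = (6a + c - 4, 10b - 2, a + 10c)
(a₁, b₁, c₁) = (-0.5, -0.5, 1) − 0.02·(-6, -7, 9.5) = (-0.38, -0.36, 0.81)
(a₂, b₂, c₂) = (-0.38, -0.36, 0.81) − 0.02·(-5.47, -5.6, 7.72) = (-0.2706, -0.248, 0.6556)
(a₃, b₃, c₃) = (-0.2706, -0.248, 0.6556) − 0.02·(-4.968, -4.48, 6.2854) = (-0.17124, -0.1584, 0.529892)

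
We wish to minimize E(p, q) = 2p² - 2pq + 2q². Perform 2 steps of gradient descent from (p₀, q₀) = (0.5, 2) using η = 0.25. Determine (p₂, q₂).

(0.125, 0.5)

∇E = (4p - 2q, -2p + 4q)
Step 1: at (0.5, 2), ∇E = (-2, 7) → (0.5, 2) − 0.25·(-2, 7) = (1, 0.25)
Step 2: at (1, 0.25), ∇E = (3.5, -1) → (1, 0.25) − 0.25·(3.5, -1) = (0.125, 0.5)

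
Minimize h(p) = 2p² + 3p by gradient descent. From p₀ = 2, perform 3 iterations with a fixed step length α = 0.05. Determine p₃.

h′(p) = 4p + 3
p₁ = 2 − 0.05·11 = 1.45
p₂ = 1.45 − 0.05·8.8 = 1.01
p₃ = 1.01 − 0.05·7.04 = 0.658

0.658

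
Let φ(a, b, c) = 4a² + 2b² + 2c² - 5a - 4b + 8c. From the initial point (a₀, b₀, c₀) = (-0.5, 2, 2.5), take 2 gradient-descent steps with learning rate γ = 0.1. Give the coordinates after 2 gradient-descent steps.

(0.58, 1.36, -0.38)

∇φ = (8a - 5, 4b - 4, 4c + 8)
Step 1: at (-0.5, 2, 2.5), ∇φ = (-9, 4, 18) → (-0.5, 2, 2.5) − 0.1·(-9, 4, 18) = (0.4, 1.6, 0.7)
Step 2: at (0.4, 1.6, 0.7), ∇φ = (-1.8, 2.4, 10.8) → (0.4, 1.6, 0.7) − 0.1·(-1.8, 2.4, 10.8) = (0.58, 1.36, -0.38)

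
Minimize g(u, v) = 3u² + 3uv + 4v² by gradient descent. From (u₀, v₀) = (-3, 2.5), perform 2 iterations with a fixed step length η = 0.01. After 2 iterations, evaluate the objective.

25.14786934

∇g = (6u + 3v, 3u + 8v)
Step 1: at (-3, 2.5), ∇g = (-10.5, 11) → (-3, 2.5) − 0.01·(-10.5, 11) = (-2.895, 2.39)
Step 2: at (-2.895, 2.39), ∇g = (-10.2, 10.435) → (-2.895, 2.39) − 0.01·(-10.2, 10.435) = (-2.793, 2.28565)
g(-2.793, 2.28565) = 25.14786934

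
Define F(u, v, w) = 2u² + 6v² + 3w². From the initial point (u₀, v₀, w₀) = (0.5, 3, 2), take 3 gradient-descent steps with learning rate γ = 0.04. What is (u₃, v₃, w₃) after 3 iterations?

(0.296352, 0.421824, 0.877952)

∇F = (4u, 12v, 6w)
(u₁, v₁, w₁) = (0.5, 3, 2) − 0.04·(2, 36, 12) = (0.42, 1.56, 1.52)
(u₂, v₂, w₂) = (0.42, 1.56, 1.52) − 0.04·(1.68, 18.72, 9.12) = (0.3528, 0.8112, 1.1552)
(u₃, v₃, w₃) = (0.3528, 0.8112, 1.1552) − 0.04·(1.4112, 9.7344, 6.9312) = (0.296352, 0.421824, 0.877952)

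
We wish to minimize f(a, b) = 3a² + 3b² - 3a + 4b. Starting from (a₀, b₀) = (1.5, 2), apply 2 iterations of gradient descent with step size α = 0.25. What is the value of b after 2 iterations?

∇f = (6a - 3, 6b + 4)
Step 1: at (1.5, 2), ∇f = (6, 16) → (1.5, 2) − 0.25·(6, 16) = (0, -2)
Step 2: at (0, -2), ∇f = (-3, -8) → (0, -2) − 0.25·(-3, -8) = (0.75, 0)
b = 0

0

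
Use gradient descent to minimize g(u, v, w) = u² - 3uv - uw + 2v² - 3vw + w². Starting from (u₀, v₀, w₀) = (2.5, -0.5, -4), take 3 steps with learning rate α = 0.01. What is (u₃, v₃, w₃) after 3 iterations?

(2.1916855, -0.5734125, -3.740689)

∇g = (2u - 3v - w, -3u + 4v - 3w, -u - 3v + 2w)
(u₁, v₁, w₁) = (2.5, -0.5, -4) − 0.01·(10.5, 2.5, -9) = (2.395, -0.525, -3.91)
(u₂, v₂, w₂) = (2.395, -0.525, -3.91) − 0.01·(10.275, 2.445, -8.64) = (2.29225, -0.54945, -3.8236)
(u₃, v₃, w₃) = (2.29225, -0.54945, -3.8236) − 0.01·(10.05645, 2.39625, -8.2911) = (2.1916855, -0.5734125, -3.740689)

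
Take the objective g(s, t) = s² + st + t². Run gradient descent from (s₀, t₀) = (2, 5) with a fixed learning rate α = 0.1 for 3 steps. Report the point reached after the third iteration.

∇g = (2s + t, s + 2t)
Step 1: at (2, 5), ∇g = (9, 12) → (2, 5) − 0.1·(9, 12) = (1.1, 3.8)
Step 2: at (1.1, 3.8), ∇g = (6, 8.7) → (1.1, 3.8) − 0.1·(6, 8.7) = (0.5, 2.93)
Step 3: at (0.5, 2.93), ∇g = (3.93, 6.36) → (0.5, 2.93) − 0.1·(3.93, 6.36) = (0.107, 2.294)

(0.107, 2.294)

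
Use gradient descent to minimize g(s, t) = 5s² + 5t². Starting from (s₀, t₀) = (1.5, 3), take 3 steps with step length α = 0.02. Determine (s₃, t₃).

∇g = (10s, 10t)
Step 1: at (1.5, 3), ∇g = (15, 30) → (1.5, 3) − 0.02·(15, 30) = (1.2, 2.4)
Step 2: at (1.2, 2.4), ∇g = (12, 24) → (1.2, 2.4) − 0.02·(12, 24) = (0.96, 1.92)
Step 3: at (0.96, 1.92), ∇g = (9.6, 19.2) → (0.96, 1.92) − 0.02·(9.6, 19.2) = (0.768, 1.536)

(0.768, 1.536)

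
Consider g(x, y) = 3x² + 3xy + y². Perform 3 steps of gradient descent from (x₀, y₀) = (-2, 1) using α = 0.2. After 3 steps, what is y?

∇g = (6x + 3y, 3x + 2y)
(x₁, y₁) = (-2, 1) − 0.2·(-9, -4) = (-0.2, 1.8)
(x₂, y₂) = (-0.2, 1.8) − 0.2·(4.2, 3) = (-1.04, 1.2)
(x₃, y₃) = (-1.04, 1.2) − 0.2·(-2.64, -0.72) = (-0.512, 1.344)
y = 1.344

1.344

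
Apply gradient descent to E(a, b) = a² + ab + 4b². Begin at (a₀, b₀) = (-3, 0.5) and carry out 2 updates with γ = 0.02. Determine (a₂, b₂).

(-2.784, 0.461)

∇E = (2a + b, a + 8b)
Step 1: at (-3, 0.5), ∇E = (-5.5, 1) → (-3, 0.5) − 0.02·(-5.5, 1) = (-2.89, 0.48)
Step 2: at (-2.89, 0.48), ∇E = (-5.3, 0.95) → (-2.89, 0.48) − 0.02·(-5.3, 0.95) = (-2.784, 0.461)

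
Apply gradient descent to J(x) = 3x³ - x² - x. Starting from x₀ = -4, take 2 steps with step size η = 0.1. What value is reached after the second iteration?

J′(x) = 9x² - 2x - 1
x₁ = -4 − 0.1·151 = -19.1
x₂ = -19.1 − 0.1·3320.49 = -351.149

-351.149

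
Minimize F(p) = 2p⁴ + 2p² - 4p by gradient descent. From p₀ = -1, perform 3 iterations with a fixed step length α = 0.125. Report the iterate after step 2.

F′(p) = 8p³ + 4p - 4
p₁ = -1 − 0.125·(-16) = 1
p₂ = 1 − 0.125·8 = 0

0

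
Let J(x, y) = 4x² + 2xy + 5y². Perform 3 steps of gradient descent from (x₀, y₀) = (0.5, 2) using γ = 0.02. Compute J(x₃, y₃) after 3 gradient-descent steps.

∇J = (8x + 2y, 2x + 10y)
Step 1: at (0.5, 2), ∇J = (8, 21) → (0.5, 2) − 0.02·(8, 21) = (0.34, 1.58)
Step 2: at (0.34, 1.58), ∇J = (5.88, 16.48) → (0.34, 1.58) − 0.02·(5.88, 16.48) = (0.2224, 1.2504)
Step 3: at (0.2224, 1.2504), ∇J = (4.28, 12.9488) → (0.2224, 1.2504) − 0.02·(4.28, 12.9488) = (0.1368, 0.991424)
J(0.1368, 0.991424) = 5.26071830528

5.26071830528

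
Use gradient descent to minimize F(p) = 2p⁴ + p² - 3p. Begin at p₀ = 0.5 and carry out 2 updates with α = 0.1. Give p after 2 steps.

0.6072

F′(p) = 8p³ + 2p - 3
p₁ = 0.5 − 0.1·(-1) = 0.6
p₂ = 0.6 − 0.1·(-0.072) = 0.6072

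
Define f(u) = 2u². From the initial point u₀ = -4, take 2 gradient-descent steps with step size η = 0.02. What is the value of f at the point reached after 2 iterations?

f′(u) = 4u
u₁ = -4 − 0.02·(-16) = -3.68
u₂ = -3.68 − 0.02·(-14.72) = -3.3856
f(-3.3856) = 22.92457472

22.92457472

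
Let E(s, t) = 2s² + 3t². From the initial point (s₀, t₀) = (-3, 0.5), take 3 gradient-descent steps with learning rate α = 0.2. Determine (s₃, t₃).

(-0.024, -0.004)

∇E = (4s, 6t)
Step 1: at (-3, 0.5), ∇E = (-12, 3) → (-3, 0.5) − 0.2·(-12, 3) = (-0.6, -0.1)
Step 2: at (-0.6, -0.1), ∇E = (-2.4, -0.6) → (-0.6, -0.1) − 0.2·(-2.4, -0.6) = (-0.12, 0.02)
Step 3: at (-0.12, 0.02), ∇E = (-0.48, 0.12) → (-0.12, 0.02) − 0.2·(-0.48, 0.12) = (-0.024, -0.004)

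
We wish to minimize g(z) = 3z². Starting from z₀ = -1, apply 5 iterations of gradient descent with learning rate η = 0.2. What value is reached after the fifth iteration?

0.00032

g′(z) = 6z
Step 1: g′(-1) = -6; z₁ = -1 − 0.2·(-6) = 0.2
Step 2: g′(0.2) = 1.2; z₂ = 0.2 − 0.2·1.2 = -0.04
Step 3: g′(-0.04) = -0.24; z₃ = -0.04 − 0.2·(-0.24) = 0.008
Step 4: g′(0.008) = 0.048; z₄ = 0.008 − 0.2·0.048 = -0.0016
Step 5: g′(-0.0016) = -0.0096; z₅ = -0.0016 − 0.2·(-0.0096) = 0.00032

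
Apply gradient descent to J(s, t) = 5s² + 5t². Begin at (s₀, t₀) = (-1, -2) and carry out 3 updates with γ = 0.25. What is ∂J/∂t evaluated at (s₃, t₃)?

∇J = (10s, 10t)
Step 1: at (-1, -2), ∇J = (-10, -20) → (-1, -2) − 0.25·(-10, -20) = (1.5, 3)
Step 2: at (1.5, 3), ∇J = (15, 30) → (1.5, 3) − 0.25·(15, 30) = (-2.25, -4.5)
Step 3: at (-2.25, -4.5), ∇J = (-22.5, -45) → (-2.25, -4.5) − 0.25·(-22.5, -45) = (3.375, 6.75)
∂J/∂t at (3.375, 6.75) = 67.5

67.5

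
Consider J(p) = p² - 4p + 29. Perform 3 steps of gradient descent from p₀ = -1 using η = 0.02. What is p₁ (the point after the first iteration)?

-0.88

J′(p) = 2p - 4
p₁ = -1 − 0.02·(-6) = -0.88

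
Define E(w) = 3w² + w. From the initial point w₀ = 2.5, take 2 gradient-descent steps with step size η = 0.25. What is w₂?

E′(w) = 6w + 1
Step 1: E′(2.5) = 16; w₁ = 2.5 − 0.25·16 = -1.5
Step 2: E′(-1.5) = -8; w₂ = -1.5 − 0.25·(-8) = 0.5

0.5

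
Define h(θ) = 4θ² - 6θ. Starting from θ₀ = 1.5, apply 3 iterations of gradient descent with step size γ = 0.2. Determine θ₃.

0.588

h′(θ) = 8θ - 6
θ₁ = 1.5 − 0.2·6 = 0.3
θ₂ = 0.3 − 0.2·(-3.6) = 1.02
θ₃ = 1.02 − 0.2·2.16 = 0.588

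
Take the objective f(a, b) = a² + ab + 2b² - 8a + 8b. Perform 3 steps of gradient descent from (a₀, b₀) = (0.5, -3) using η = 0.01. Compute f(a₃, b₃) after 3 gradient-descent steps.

∇f = (2a + b - 8, a + 4b + 8)
Step 1: at (0.5, -3), ∇f = (-10, -3.5) → (0.5, -3) − 0.01·(-10, -3.5) = (0.6, -2.965)
Step 2: at (0.6, -2.965), ∇f = (-9.765, -3.26) → (0.6, -2.965) − 0.01·(-9.765, -3.26) = (0.69765, -2.9324)
Step 3: at (0.69765, -2.9324), ∇f = (-9.5371, -3.03195) → (0.69765, -2.9324) − 0.01·(-9.5371, -3.03195) = (0.793021, -2.9020805)
f(0.793021, -2.9020805) = -14.389198016789

-14.389198016789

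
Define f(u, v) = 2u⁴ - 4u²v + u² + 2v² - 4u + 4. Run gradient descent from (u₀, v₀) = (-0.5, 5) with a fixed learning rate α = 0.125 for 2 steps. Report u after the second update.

4.296875

∇f = (8u³ - 8uv + 2u - 4, -4u² + 4v)
(u₁, v₁) = (-0.5, 5) − 0.125·(14, 19) = (-2.25, 2.625)
(u₂, v₂) = (-2.25, 2.625) − 0.125·(-52.375, -9.75) = (4.296875, 3.84375)
u = 4.296875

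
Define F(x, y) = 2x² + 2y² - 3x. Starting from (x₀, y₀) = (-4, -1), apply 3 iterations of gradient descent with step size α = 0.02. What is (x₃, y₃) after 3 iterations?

∇F = (4x - 3, 4y)
Step 1: at (-4, -1), ∇F = (-19, -4) → (-4, -1) − 0.02·(-19, -4) = (-3.62, -0.92)
Step 2: at (-3.62, -0.92), ∇F = (-17.48, -3.68) → (-3.62, -0.92) − 0.02·(-17.48, -3.68) = (-3.2704, -0.8464)
Step 3: at (-3.2704, -0.8464), ∇F = (-16.0816, -3.3856) → (-3.2704, -0.8464) − 0.02·(-16.0816, -3.3856) = (-2.948768, -0.778688)

(-2.948768, -0.778688)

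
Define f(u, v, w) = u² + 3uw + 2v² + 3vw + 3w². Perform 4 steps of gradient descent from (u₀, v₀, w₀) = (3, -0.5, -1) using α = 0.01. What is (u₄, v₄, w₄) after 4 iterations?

(2.88618069, -0.30909003, -1.05821251)

∇f = (2u + 3w, 4v + 3w, 3u + 3v + 6w)
Step 1: at (3, -0.5, -1), ∇f = (3, -5, 1.5) → (3, -0.5, -1) − 0.01·(3, -5, 1.5) = (2.97, -0.45, -1.015)
Step 2: at (2.97, -0.45, -1.015), ∇f = (2.895, -4.845, 1.47) → (2.97, -0.45, -1.015) − 0.01·(2.895, -4.845, 1.47) = (2.94105, -0.40155, -1.0297)
Step 3: at (2.94105, -0.40155, -1.0297), ∇f = (2.793, -4.6953, 1.4403) → (2.94105, -0.40155, -1.0297) − 0.01·(2.793, -4.6953, 1.4403) = (2.91312, -0.354597, -1.044103)
Step 4: at (2.91312, -0.354597, -1.044103), ∇f = (2.693931, -4.550697, 1.410951) → (2.91312, -0.354597, -1.044103) − 0.01·(2.693931, -4.550697, 1.410951) = (2.88618069, -0.30909003, -1.05821251)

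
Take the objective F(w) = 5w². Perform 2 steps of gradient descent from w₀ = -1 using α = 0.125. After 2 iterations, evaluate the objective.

0.01953125

F′(w) = 10w
w₁ = -1 − 0.125·(-10) = 0.25
w₂ = 0.25 − 0.125·2.5 = -0.0625
F(-0.0625) = 0.01953125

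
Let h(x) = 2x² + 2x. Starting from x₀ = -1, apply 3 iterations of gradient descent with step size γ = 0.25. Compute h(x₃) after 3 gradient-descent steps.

-0.5

h′(x) = 4x + 2
x₁ = -1 − 0.25·(-2) = -0.5
x₂ = -0.5 − 0.25·0 = -0.5
x₃ = -0.5 − 0.25·0 = -0.5
h(-0.5) = -0.5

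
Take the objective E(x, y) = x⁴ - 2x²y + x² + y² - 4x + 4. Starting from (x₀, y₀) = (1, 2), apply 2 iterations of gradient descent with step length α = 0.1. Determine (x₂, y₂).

(1.1936, 1.952)

∇E = (4x³ - 4xy + 2x - 4, -2x² + 2y)
(x₁, y₁) = (1, 2) − 0.1·(-6, 2) = (1.6, 1.8)
(x₂, y₂) = (1.6, 1.8) − 0.1·(4.064, -1.52) = (1.1936, 1.952)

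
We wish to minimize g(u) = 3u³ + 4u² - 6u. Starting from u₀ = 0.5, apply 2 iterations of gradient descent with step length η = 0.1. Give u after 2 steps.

0.4919375

g′(u) = 9u² + 8u - 6
u₁ = 0.5 − 0.1·0.25 = 0.475
u₂ = 0.475 − 0.1·(-0.169375) = 0.4919375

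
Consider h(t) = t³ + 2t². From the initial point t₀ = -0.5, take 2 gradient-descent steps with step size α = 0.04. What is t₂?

-0.4023

h′(t) = 3t² + 4t
Step 1: h′(-0.5) = -1.25; t₁ = -0.5 − 0.04·(-1.25) = -0.45
Step 2: h′(-0.45) = -1.1925; t₂ = -0.45 − 0.04·(-1.1925) = -0.4023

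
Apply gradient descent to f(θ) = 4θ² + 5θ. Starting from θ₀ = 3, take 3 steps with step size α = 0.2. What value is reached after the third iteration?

-1.408

f′(θ) = 8θ + 5
Step 1: f′(3) = 29; θ₁ = 3 − 0.2·29 = -2.8
Step 2: f′(-2.8) = -17.4; θ₂ = -2.8 − 0.2·(-17.4) = 0.68
Step 3: f′(0.68) = 10.44; θ₃ = 0.68 − 0.2·10.44 = -1.408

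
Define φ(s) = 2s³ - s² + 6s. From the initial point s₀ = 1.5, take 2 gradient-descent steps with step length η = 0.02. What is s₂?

φ′(s) = 6s² - 2s + 6
Step 1: φ′(1.5) = 16.5; s₁ = 1.5 − 0.02·16.5 = 1.17
Step 2: φ′(1.17) = 11.8734; s₂ = 1.17 − 0.02·11.8734 = 0.932532

0.932532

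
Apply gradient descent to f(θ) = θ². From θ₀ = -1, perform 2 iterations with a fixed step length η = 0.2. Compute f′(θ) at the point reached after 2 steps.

f′(θ) = 2θ
θ₁ = -1 − 0.2·(-2) = -0.6
θ₂ = -0.6 − 0.2·(-1.2) = -0.36
f′(θ) at (-0.36) = -0.72

-0.72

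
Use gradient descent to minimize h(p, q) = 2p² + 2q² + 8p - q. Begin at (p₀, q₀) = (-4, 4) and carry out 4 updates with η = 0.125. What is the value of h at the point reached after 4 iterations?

∇h = (4p + 8, 4q - 1)
(p₁, q₁) = (-4, 4) − 0.125·(-8, 15) = (-3, 2.125)
(p₂, q₂) = (-3, 2.125) − 0.125·(-4, 7.5) = (-2.5, 1.1875)
(p₃, q₃) = (-2.5, 1.1875) − 0.125·(-2, 3.75) = (-2.25, 0.71875)
(p₄, q₄) = (-2.25, 0.71875) − 0.125·(-1, 1.875) = (-2.125, 0.484375)
h(-2.125, 0.484375) = -7.98388671875

-7.98388671875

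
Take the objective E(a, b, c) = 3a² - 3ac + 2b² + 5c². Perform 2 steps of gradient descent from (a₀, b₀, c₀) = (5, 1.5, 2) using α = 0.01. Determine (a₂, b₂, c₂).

∇E = (6a - 3c, 4b, -3a + 10c)
(a₁, b₁, c₁) = (5, 1.5, 2) − 0.01·(24, 6, 5) = (4.76, 1.44, 1.95)
(a₂, b₂, c₂) = (4.76, 1.44, 1.95) − 0.01·(22.71, 5.76, 5.22) = (4.5329, 1.3824, 1.8978)

(4.5329, 1.3824, 1.8978)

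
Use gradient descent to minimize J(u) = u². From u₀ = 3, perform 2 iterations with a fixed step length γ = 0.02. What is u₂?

2.7648

J′(u) = 2u
u₁ = 3 − 0.02·6 = 2.88
u₂ = 2.88 − 0.02·5.76 = 2.7648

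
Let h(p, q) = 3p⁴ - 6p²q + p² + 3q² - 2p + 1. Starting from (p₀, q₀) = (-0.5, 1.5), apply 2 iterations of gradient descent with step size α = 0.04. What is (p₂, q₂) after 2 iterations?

(-0.78635264, 1.022976)

∇h = (12p³ - 12pq + 2p - 2, -6p² + 6q)
(p₁, q₁) = (-0.5, 1.5) − 0.04·(4.5, 7.5) = (-0.68, 1.2)
(p₂, q₂) = (-0.68, 1.2) − 0.04·(2.658816, 4.4256) = (-0.78635264, 1.022976)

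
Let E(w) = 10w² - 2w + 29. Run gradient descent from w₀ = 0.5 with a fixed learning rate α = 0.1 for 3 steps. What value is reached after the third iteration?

-0.3

E′(w) = 20w - 2
w₁ = 0.5 − 0.1·8 = -0.3
w₂ = -0.3 − 0.1·(-8) = 0.5
w₃ = 0.5 − 0.1·8 = -0.3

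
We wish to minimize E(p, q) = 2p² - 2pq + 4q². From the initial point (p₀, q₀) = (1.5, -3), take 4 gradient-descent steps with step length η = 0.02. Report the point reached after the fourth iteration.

∇E = (4p - 2q, -2p + 8q)
Step 1: at (1.5, -3), ∇E = (12, -27) → (1.5, -3) − 0.02·(12, -27) = (1.26, -2.46)
Step 2: at (1.26, -2.46), ∇E = (9.96, -22.2) → (1.26, -2.46) − 0.02·(9.96, -22.2) = (1.0608, -2.016)
Step 3: at (1.0608, -2.016), ∇E = (8.2752, -18.2496) → (1.0608, -2.016) − 0.02·(8.2752, -18.2496) = (0.895296, -1.651008)
Step 4: at (0.895296, -1.651008), ∇E = (6.8832, -14.998656) → (0.895296, -1.651008) − 0.02·(6.8832, -14.998656) = (0.757632, -1.35103488)

(0.757632, -1.35103488)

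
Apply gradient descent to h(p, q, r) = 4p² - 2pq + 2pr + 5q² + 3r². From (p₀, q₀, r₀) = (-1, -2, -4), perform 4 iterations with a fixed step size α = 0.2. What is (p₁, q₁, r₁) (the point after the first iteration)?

(1.4, 1.6, 1.2)

∇h = (8p - 2q + 2r, -2p + 10q, 2p + 6r)
(p₁, q₁, r₁) = (-1, -2, -4) − 0.2·(-12, -18, -26) = (1.4, 1.6, 1.2)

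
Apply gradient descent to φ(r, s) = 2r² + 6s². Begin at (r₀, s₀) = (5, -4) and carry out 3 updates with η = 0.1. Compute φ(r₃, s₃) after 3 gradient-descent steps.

2.338944

∇φ = (4r, 12s)
Step 1: at (5, -4), ∇φ = (20, -48) → (5, -4) − 0.1·(20, -48) = (3, 0.8)
Step 2: at (3, 0.8), ∇φ = (12, 9.6) → (3, 0.8) − 0.1·(12, 9.6) = (1.8, -0.16)
Step 3: at (1.8, -0.16), ∇φ = (7.2, -1.92) → (1.8, -0.16) − 0.1·(7.2, -1.92) = (1.08, 0.032)
φ(1.08, 0.032) = 2.338944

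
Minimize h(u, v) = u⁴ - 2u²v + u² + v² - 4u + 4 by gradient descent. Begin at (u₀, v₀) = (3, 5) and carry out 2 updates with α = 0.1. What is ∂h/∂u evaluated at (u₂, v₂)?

-25.432576

∇h = (4u³ - 4uv + 2u - 4, -2u² + 2v)
(u₁, v₁) = (3, 5) − 0.1·(50, -8) = (-2, 5.8)
(u₂, v₂) = (-2, 5.8) − 0.1·(6.4, 3.6) = (-2.64, 5.44)
∂h/∂u at (-2.64, 5.44) = -25.432576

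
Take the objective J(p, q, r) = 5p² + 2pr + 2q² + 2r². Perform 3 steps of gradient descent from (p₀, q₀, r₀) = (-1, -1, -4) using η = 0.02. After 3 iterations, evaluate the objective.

20.831746469888

∇J = (10p + 2r, 4q, 2p + 4r)
(p₁, q₁, r₁) = (-1, -1, -4) − 0.02·(-18, -4, -18) = (-0.64, -0.92, -3.64)
(p₂, q₂, r₂) = (-0.64, -0.92, -3.64) − 0.02·(-13.68, -3.68, -15.84) = (-0.3664, -0.8464, -3.3232)
(p₃, q₃, r₃) = (-0.3664, -0.8464, -3.3232) − 0.02·(-10.3104, -3.3856, -14.0256) = (-0.160192, -0.778688, -3.042688)
J(-0.160192, -0.778688, -3.042688) = 20.831746469888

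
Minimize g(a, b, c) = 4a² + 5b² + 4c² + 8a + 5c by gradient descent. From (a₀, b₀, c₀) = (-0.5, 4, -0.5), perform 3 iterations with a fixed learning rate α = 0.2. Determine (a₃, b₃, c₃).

∇g = (8a + 8, 10b, 8c + 5)
Step 1: at (-0.5, 4, -0.5), ∇g = (4, 40, 1) → (-0.5, 4, -0.5) − 0.2·(4, 40, 1) = (-1.3, -4, -0.7)
Step 2: at (-1.3, -4, -0.7), ∇g = (-2.4, -40, -0.6) → (-1.3, -4, -0.7) − 0.2·(-2.4, -40, -0.6) = (-0.82, 4, -0.58)
Step 3: at (-0.82, 4, -0.58), ∇g = (1.44, 40, 0.36) → (-0.82, 4, -0.58) − 0.2·(1.44, 40, 0.36) = (-1.108, -4, -0.652)

(-1.108, -4, -0.652)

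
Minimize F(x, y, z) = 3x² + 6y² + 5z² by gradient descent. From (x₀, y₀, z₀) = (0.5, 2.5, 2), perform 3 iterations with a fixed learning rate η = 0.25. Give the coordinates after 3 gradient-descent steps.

∇F = (6x, 12y, 10z)
Step 1: at (0.5, 2.5, 2), ∇F = (3, 30, 20) → (0.5, 2.5, 2) − 0.25·(3, 30, 20) = (-0.25, -5, -3)
Step 2: at (-0.25, -5, -3), ∇F = (-1.5, -60, -30) → (-0.25, -5, -3) − 0.25·(-1.5, -60, -30) = (0.125, 10, 4.5)
Step 3: at (0.125, 10, 4.5), ∇F = (0.75, 120, 45) → (0.125, 10, 4.5) − 0.25·(0.75, 120, 45) = (-0.0625, -20, -6.75)

(-0.0625, -20, -6.75)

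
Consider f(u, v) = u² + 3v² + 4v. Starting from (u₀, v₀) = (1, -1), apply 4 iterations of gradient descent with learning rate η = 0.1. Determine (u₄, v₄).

(0.4096, -0.6752)

∇f = (2u, 6v + 4)
Step 1: at (1, -1), ∇f = (2, -2) → (1, -1) − 0.1·(2, -2) = (0.8, -0.8)
Step 2: at (0.8, -0.8), ∇f = (1.6, -0.8) → (0.8, -0.8) − 0.1·(1.6, -0.8) = (0.64, -0.72)
Step 3: at (0.64, -0.72), ∇f = (1.28, -0.32) → (0.64, -0.72) − 0.1·(1.28, -0.32) = (0.512, -0.688)
Step 4: at (0.512, -0.688), ∇f = (1.024, -0.128) → (0.512, -0.688) − 0.1·(1.024, -0.128) = (0.4096, -0.6752)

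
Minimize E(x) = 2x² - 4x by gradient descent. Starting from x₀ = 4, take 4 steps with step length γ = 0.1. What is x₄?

E′(x) = 4x - 4
Step 1: E′(4) = 12; x₁ = 4 − 0.1·12 = 2.8
Step 2: E′(2.8) = 7.2; x₂ = 2.8 − 0.1·7.2 = 2.08
Step 3: E′(2.08) = 4.32; x₃ = 2.08 − 0.1·4.32 = 1.648
Step 4: E′(1.648) = 2.592; x₄ = 1.648 − 0.1·2.592 = 1.3888

1.3888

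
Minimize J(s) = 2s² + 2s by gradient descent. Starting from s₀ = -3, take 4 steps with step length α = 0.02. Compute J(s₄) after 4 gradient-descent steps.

5.91523591421952

J′(s) = 4s + 2
Step 1: J′(-3) = -10; s₁ = -3 − 0.02·(-10) = -2.8
Step 2: J′(-2.8) = -9.2; s₂ = -2.8 − 0.02·(-9.2) = -2.616
Step 3: J′(-2.616) = -8.464; s₃ = -2.616 − 0.02·(-8.464) = -2.44672
Step 4: J′(-2.44672) = -7.78688; s₄ = -2.44672 − 0.02·(-7.78688) = -2.2909824
J(-2.2909824) = 5.91523591421952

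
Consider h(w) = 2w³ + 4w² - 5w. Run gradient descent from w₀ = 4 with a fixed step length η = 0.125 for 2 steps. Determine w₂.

h′(w) = 6w² + 8w - 5
Step 1: h′(4) = 123; w₁ = 4 − 0.125·123 = -11.375
Step 2: h′(-11.375) = 680.34375; w₂ = -11.375 − 0.125·680.34375 = -96.41796875

-96.41796875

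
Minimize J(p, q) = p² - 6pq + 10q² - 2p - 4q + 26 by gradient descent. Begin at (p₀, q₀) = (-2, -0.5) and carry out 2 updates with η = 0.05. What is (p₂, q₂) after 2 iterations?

∇J = (2p - 6q - 2, -6p + 20q - 4)
Step 1: at (-2, -0.5), ∇J = (-3, -2) → (-2, -0.5) − 0.05·(-3, -2) = (-1.85, -0.4)
Step 2: at (-1.85, -0.4), ∇J = (-3.3, -0.9) → (-1.85, -0.4) − 0.05·(-3.3, -0.9) = (-1.685, -0.355)

(-1.685, -0.355)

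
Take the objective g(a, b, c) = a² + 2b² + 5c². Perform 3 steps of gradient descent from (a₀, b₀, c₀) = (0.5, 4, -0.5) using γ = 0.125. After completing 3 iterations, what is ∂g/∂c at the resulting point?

∇g = (2a, 4b, 10c)
Step 1: at (0.5, 4, -0.5), ∇g = (1, 16, -5) → (0.5, 4, -0.5) − 0.125·(1, 16, -5) = (0.375, 2, 0.125)
Step 2: at (0.375, 2, 0.125), ∇g = (0.75, 8, 1.25) → (0.375, 2, 0.125) − 0.125·(0.75, 8, 1.25) = (0.28125, 1, -0.03125)
Step 3: at (0.28125, 1, -0.03125), ∇g = (0.5625, 4, -0.3125) → (0.28125, 1, -0.03125) − 0.125·(0.5625, 4, -0.3125) = (0.2109375, 0.5, 0.0078125)
∂g/∂c at (0.2109375, 0.5, 0.0078125) = 0.078125

0.078125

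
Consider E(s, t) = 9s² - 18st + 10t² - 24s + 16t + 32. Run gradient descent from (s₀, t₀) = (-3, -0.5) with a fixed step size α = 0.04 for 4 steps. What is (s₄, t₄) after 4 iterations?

(-0.42664704, -1.26760064)

∇E = (18s - 18t - 24, -18s + 20t + 16)
(s₁, t₁) = (-3, -0.5) − 0.04·(-69, 60) = (-0.24, -2.9)
(s₂, t₂) = (-0.24, -2.9) − 0.04·(23.88, -37.68) = (-1.1952, -1.3928)
(s₃, t₃) = (-1.1952, -1.3928) − 0.04·(-20.4432, 9.6576) = (-0.377472, -1.779104)
(s₄, t₄) = (-0.377472, -1.779104) − 0.04·(1.229376, -12.787584) = (-0.42664704, -1.26760064)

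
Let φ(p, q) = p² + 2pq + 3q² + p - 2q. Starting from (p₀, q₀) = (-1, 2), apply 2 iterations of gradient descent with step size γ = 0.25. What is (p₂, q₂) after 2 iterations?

∇φ = (2p + 2q + 1, 2p + 6q - 2)
(p₁, q₁) = (-1, 2) − 0.25·(3, 8) = (-1.75, 0)
(p₂, q₂) = (-1.75, 0) − 0.25·(-2.5, -5.5) = (-1.125, 1.375)

(-1.125, 1.375)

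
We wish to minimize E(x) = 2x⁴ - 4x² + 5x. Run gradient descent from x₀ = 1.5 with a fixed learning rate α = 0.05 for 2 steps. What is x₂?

E′(x) = 8x³ - 8x + 5
Step 1: E′(1.5) = 20; x₁ = 1.5 − 0.05·20 = 0.5
Step 2: E′(0.5) = 2; x₂ = 0.5 − 0.05·2 = 0.4

0.4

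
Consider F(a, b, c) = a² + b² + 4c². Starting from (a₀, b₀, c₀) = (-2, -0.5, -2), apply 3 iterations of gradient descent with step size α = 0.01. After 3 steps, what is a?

∇F = (2a, 2b, 8c)
(a₁, b₁, c₁) = (-2, -0.5, -2) − 0.01·(-4, -1, -16) = (-1.96, -0.49, -1.84)
(a₂, b₂, c₂) = (-1.96, -0.49, -1.84) − 0.01·(-3.92, -0.98, -14.72) = (-1.9208, -0.4802, -1.6928)
(a₃, b₃, c₃) = (-1.9208, -0.4802, -1.6928) − 0.01·(-3.8416, -0.9604, -13.5424) = (-1.882384, -0.470596, -1.557376)
a = -1.882384

-1.882384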